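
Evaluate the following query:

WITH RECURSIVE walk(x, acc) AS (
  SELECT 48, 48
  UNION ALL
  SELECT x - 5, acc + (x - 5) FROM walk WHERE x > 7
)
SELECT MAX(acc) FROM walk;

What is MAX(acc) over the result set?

255

Base: x=48, acc=48.
Iteration 1: 48 > 7 holds -> x = 48 - 5 = 43, acc = 48 + 43 = 91.
Iteration 2: 43 > 7 holds -> x = 43 - 5 = 38, acc = 91 + 38 = 129.
Iteration 3: 38 > 7 holds -> x = 38 - 5 = 33, acc = 129 + 33 = 162.
Iteration 4: 33 > 7 holds -> x = 33 - 5 = 28, acc = 162 + 28 = 190.
Iteration 5: 28 > 7 holds -> x = 28 - 5 = 23, acc = 190 + 23 = 213.
Iteration 6: 23 > 7 holds -> x = 23 - 5 = 18, acc = 213 + 18 = 231.
Iteration 7: 18 > 7 holds -> x = 18 - 5 = 13, acc = 231 + 13 = 244.
Iteration 8: 13 > 7 holds -> x = 13 - 5 = 8, acc = 244 + 8 = 252.
Iteration 9: 8 > 7 holds -> x = 8 - 5 = 3, acc = 252 + 3 = 255.
Iteration 10: 3 > 7 fails; recursion stops.
acc values: 48, 91, 129, 162, 190, 213, 231, 244, 252, 255; the maximum is 255.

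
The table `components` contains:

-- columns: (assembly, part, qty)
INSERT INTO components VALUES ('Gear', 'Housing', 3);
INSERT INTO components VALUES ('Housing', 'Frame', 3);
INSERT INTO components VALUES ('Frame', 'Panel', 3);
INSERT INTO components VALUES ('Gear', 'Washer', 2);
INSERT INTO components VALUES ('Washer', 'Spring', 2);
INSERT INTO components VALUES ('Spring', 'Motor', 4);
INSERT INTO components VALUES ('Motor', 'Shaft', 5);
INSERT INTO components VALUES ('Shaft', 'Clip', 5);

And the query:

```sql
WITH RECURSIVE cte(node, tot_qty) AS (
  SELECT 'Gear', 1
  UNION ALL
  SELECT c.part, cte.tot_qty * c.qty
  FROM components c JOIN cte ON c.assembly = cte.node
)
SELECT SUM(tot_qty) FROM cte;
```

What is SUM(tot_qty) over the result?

Base: (Gear, tot_qty=1).
Iteration 1: components of {Gear} -> Housing = 1*3 = 3, Washer = 1*2 = 2.
Iteration 2: components of {Housing,Washer} -> Frame = 3*3 = 9, Spring = 2*2 = 4.
Iteration 3: components of {Frame,Spring} -> Motor = 4*4 = 16, Panel = 9*3 = 27.
Iteration 4: components of {Motor,Panel} -> Shaft = 16*5 = 80.
Iteration 5: components of {Shaft} -> Clip = 80*5 = 400.
Iteration 6: no further components; recursion stops.
SUM(tot_qty) = 1 + 3 + 2 + 9 + 4 + 27 + 16 + 80 + 400 = 542.

542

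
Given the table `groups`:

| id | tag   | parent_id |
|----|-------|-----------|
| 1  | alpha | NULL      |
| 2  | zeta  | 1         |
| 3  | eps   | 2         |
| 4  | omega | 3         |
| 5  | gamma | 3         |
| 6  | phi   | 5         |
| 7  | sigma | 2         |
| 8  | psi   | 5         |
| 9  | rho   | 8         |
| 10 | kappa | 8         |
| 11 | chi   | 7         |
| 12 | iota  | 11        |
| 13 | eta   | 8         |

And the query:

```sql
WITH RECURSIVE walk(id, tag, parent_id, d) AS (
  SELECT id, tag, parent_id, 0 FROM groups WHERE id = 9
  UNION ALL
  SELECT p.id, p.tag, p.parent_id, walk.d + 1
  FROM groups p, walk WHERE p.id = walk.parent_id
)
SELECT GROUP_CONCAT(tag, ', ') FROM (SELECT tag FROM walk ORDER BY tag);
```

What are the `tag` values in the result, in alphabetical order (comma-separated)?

alpha, eps, gamma, psi, rho, zeta

Base: id=9 (rho), parent_id=8, d 0.
Iteration 1: join on id=8 -> psi (id 8, parent_id=5, d 1).
Iteration 2: join on id=5 -> gamma (id 5, parent_id=3, d 2).
Iteration 3: join on id=3 -> eps (id 3, parent_id=2, d 3).
Iteration 4: join on id=2 -> zeta (id 2, parent_id=1, d 4).
Iteration 5: join on id=1 -> alpha (id 1, parent_id=NULL, d 5).
Iteration 6: parent_id is NULL; no match; recursion stops.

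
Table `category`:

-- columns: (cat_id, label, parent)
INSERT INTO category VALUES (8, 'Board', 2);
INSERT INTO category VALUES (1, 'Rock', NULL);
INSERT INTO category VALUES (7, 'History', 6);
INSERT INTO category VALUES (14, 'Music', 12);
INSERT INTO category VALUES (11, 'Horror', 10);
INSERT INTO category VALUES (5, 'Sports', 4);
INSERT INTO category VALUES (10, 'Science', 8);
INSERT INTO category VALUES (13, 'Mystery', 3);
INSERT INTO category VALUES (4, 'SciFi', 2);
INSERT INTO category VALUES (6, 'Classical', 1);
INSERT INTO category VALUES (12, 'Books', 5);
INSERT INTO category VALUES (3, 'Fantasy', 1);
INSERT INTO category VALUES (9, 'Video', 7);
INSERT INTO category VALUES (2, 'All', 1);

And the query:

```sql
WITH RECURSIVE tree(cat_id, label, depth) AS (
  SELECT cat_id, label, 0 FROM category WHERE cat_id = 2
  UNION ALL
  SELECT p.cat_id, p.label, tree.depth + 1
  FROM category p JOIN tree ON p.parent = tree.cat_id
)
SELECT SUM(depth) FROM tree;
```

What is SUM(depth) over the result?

16

Base: cat_id=2 (All) at depth 0.
Iteration 1: rows with parent in {2} -> SciFi (id 4, depth 1), Board (id 8, depth 1).
Iteration 2: rows with parent in {4,8} -> Sports (id 5, depth 2), Science (id 10, depth 2).
Iteration 3: rows with parent in {5,10} -> Horror (id 11, depth 3), Books (id 12, depth 3).
Iteration 4: rows with parent in {11,12} -> Music (id 14, depth 4).
Iteration 5: no rows with parent in {14}; recursion stops.
SUM(depth) = 0 + 1 + 1 + 2 + 2 + 3 + 3 + 4 = 16.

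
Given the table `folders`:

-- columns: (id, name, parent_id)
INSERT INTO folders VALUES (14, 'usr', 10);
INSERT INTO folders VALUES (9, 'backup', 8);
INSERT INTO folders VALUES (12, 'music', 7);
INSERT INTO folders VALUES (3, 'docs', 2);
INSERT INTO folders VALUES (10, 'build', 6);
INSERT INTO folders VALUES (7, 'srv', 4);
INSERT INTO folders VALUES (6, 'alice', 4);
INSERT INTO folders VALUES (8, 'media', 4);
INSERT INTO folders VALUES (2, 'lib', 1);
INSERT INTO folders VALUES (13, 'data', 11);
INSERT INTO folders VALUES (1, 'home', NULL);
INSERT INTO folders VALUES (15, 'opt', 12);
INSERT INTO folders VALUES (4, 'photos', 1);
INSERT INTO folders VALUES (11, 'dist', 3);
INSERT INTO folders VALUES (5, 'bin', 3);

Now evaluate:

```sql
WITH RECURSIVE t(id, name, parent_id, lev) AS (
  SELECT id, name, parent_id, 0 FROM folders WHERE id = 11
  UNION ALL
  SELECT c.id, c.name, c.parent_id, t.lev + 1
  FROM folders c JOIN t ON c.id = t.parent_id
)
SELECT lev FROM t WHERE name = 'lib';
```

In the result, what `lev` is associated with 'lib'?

Base: id=11 (dist), parent_id=3, lev 0.
Iteration 1: join on id=3 -> docs (id 3, parent_id=2, lev 1).
Iteration 2: join on id=2 -> lib (id 2, parent_id=1, lev 2).
Iteration 3: join on id=1 -> home (id 1, parent_id=NULL, lev 3).
Iteration 4: parent_id is NULL; no match; recursion stops.

2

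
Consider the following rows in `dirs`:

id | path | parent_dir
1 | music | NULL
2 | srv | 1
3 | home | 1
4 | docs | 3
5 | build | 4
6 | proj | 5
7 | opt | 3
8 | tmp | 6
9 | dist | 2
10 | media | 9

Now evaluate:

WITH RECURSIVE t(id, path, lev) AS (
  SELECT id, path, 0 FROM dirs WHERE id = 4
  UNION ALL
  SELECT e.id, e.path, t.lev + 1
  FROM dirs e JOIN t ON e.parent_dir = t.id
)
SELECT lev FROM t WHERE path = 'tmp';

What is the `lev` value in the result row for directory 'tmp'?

Base: id=4 (docs) at lev 0.
Iteration 1: rows with parent_dir in {4} -> build (id 5, lev 1).
Iteration 2: rows with parent_dir in {5} -> proj (id 6, lev 2).
Iteration 3: rows with parent_dir in {6} -> tmp (id 8, lev 3).
Iteration 4: no rows with parent_dir in {8}; recursion stops.

3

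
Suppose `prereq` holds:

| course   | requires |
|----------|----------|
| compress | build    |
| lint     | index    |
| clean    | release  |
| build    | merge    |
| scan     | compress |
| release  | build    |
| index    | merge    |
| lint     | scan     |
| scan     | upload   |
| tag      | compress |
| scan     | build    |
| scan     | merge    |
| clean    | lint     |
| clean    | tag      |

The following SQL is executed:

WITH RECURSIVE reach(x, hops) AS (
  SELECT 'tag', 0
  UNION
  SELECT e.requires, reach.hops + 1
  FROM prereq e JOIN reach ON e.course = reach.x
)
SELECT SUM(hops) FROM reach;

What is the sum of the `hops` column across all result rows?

6

Base: (tag, hops=0).
Iteration 1: edges from {tag} -> (compress, hops=1).
Iteration 2: edges from {compress} -> (build, hops=2).
Iteration 3: edges from {build} -> (merge, hops=3).
Iteration 4: no outgoing edges from {merge}; recursion stops.
SUM(hops) = 0 + 1 + 2 + 3 = 6.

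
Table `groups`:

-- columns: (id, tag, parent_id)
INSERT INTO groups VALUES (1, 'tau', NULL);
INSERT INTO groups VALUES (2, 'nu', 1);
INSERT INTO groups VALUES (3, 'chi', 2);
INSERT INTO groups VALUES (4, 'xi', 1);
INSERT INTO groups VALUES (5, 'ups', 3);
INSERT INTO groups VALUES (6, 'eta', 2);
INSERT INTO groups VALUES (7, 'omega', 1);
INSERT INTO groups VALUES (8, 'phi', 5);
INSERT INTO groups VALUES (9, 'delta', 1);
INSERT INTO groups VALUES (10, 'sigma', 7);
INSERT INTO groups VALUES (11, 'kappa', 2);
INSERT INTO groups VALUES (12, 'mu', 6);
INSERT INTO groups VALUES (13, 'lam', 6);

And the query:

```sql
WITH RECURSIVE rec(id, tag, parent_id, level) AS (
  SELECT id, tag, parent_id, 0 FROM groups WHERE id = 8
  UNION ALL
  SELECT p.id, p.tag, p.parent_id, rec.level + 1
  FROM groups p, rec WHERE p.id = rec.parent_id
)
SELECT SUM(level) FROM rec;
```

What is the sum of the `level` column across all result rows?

Base: id=8 (phi), parent_id=5, level 0.
Iteration 1: join on id=5 -> ups (id 5, parent_id=3, level 1).
Iteration 2: join on id=3 -> chi (id 3, parent_id=2, level 2).
Iteration 3: join on id=2 -> nu (id 2, parent_id=1, level 3).
Iteration 4: join on id=1 -> tau (id 1, parent_id=NULL, level 4).
Iteration 5: parent_id is NULL; no match; recursion stops.
SUM(level) = 0 + 1 + 2 + 3 + 4 = 10.

10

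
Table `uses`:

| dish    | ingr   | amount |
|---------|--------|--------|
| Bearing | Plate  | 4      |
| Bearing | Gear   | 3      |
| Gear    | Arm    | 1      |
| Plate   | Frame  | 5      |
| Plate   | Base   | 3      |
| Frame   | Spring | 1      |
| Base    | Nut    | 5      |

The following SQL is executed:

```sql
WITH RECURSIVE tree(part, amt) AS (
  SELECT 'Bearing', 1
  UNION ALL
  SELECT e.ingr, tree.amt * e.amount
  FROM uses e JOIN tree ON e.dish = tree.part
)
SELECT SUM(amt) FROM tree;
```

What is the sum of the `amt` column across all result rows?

123

Base: (Bearing, amt=1).
Iteration 1: components of {Bearing} -> Gear = 1*3 = 3, Plate = 1*4 = 4.
Iteration 2: components of {Gear,Plate} -> Arm = 3*1 = 3, Base = 4*3 = 12, Frame = 4*5 = 20.
Iteration 3: components of {Arm,Base,Frame} -> Nut = 12*5 = 60, Spring = 20*1 = 20.
Iteration 4: no further components; recursion stops.
SUM(amt) = 1 + 4 + 3 + 20 + 12 + 3 + 20 + 60 = 123.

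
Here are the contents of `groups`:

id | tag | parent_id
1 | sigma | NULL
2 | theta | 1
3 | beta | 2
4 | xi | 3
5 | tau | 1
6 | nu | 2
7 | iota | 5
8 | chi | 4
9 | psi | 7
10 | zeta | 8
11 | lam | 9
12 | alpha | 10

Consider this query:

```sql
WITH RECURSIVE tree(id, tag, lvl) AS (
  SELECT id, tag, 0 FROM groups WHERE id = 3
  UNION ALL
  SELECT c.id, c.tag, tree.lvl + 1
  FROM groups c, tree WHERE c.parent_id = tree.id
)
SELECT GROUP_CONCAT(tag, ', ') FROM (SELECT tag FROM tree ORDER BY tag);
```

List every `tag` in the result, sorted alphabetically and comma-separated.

Base: id=3 (beta) at lvl 0.
Iteration 1: rows with parent_id in {3} -> xi (id 4, lvl 1).
Iteration 2: rows with parent_id in {4} -> chi (id 8, lvl 2).
Iteration 3: rows with parent_id in {8} -> zeta (id 10, lvl 3).
Iteration 4: rows with parent_id in {10} -> alpha (id 12, lvl 4).
Iteration 5: no rows with parent_id in {12}; recursion stops.

alpha, beta, chi, xi, zeta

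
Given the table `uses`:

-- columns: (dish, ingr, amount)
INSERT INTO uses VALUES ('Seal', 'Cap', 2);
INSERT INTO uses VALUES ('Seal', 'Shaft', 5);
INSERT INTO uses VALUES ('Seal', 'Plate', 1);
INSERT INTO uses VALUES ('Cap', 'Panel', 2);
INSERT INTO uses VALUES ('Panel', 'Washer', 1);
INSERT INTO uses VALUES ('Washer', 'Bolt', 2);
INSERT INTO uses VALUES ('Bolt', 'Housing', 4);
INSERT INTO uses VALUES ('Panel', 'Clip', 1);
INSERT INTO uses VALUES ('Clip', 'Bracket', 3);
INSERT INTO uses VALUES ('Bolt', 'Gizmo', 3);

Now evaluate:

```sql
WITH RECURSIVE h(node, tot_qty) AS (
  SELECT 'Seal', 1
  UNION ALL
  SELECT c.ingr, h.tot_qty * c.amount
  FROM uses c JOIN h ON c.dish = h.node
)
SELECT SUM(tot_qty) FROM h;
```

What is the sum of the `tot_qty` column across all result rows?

97

Base: (Seal, tot_qty=1).
Iteration 1: components of {Seal} -> Cap = 1*2 = 2, Plate = 1*1 = 1, Shaft = 1*5 = 5.
Iteration 2: components of {Cap,Plate,Shaft} -> Panel = 2*2 = 4.
Iteration 3: components of {Panel} -> Clip = 4*1 = 4, Washer = 4*1 = 4.
Iteration 4: components of {Clip,Washer} -> Bolt = 4*2 = 8, Bracket = 4*3 = 12.
Iteration 5: components of {Bolt,Bracket} -> Gizmo = 8*3 = 24, Housing = 8*4 = 32.
Iteration 6: no further components; recursion stops.
SUM(tot_qty) = 1 + 2 + 5 + 1 + 4 + 4 + 4 + 8 + 12 + 32 + 24 = 97.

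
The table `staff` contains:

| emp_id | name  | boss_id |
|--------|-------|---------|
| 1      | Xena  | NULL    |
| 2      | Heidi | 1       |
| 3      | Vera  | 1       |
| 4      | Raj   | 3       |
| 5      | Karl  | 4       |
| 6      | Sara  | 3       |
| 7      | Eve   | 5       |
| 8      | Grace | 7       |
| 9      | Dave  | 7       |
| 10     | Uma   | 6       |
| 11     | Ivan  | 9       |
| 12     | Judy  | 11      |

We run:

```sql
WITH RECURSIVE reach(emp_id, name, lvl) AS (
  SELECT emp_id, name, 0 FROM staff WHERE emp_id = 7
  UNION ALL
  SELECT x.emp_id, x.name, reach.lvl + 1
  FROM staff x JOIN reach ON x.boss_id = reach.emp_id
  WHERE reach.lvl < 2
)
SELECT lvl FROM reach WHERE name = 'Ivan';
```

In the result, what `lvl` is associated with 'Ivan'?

Base: emp_id=7 (Eve) at lvl 0.
Iteration 1: rows with boss_id in {7} -> Grace (id 8, lvl 1), Dave (id 9, lvl 1).
Iteration 2: rows with boss_id in {8,9} -> Ivan (id 11, lvl 2).
Iteration 3: lvl < 2 fails for all current rows; recursion stops.

2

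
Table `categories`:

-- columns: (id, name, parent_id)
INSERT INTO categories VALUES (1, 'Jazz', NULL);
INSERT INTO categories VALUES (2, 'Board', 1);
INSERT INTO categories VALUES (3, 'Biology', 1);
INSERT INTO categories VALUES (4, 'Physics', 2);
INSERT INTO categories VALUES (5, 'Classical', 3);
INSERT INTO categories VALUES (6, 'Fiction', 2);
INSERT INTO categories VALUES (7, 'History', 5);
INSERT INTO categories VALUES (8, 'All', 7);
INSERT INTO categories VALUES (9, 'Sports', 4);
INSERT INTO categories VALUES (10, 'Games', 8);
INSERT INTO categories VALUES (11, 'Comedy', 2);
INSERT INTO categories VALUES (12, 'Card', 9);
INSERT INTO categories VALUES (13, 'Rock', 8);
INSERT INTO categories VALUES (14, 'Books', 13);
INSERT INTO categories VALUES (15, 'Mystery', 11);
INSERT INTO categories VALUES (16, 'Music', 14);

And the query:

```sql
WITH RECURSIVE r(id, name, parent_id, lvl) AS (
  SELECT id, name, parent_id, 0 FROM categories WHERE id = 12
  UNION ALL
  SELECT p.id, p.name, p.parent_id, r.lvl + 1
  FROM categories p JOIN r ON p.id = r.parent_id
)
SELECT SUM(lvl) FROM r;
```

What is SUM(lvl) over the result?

10

Base: id=12 (Card), parent_id=9, lvl 0.
Iteration 1: join on id=9 -> Sports (id 9, parent_id=4, lvl 1).
Iteration 2: join on id=4 -> Physics (id 4, parent_id=2, lvl 2).
Iteration 3: join on id=2 -> Board (id 2, parent_id=1, lvl 3).
Iteration 4: join on id=1 -> Jazz (id 1, parent_id=NULL, lvl 4).
Iteration 5: parent_id is NULL; no match; recursion stops.
SUM(lvl) = 0 + 1 + 2 + 3 + 4 = 10.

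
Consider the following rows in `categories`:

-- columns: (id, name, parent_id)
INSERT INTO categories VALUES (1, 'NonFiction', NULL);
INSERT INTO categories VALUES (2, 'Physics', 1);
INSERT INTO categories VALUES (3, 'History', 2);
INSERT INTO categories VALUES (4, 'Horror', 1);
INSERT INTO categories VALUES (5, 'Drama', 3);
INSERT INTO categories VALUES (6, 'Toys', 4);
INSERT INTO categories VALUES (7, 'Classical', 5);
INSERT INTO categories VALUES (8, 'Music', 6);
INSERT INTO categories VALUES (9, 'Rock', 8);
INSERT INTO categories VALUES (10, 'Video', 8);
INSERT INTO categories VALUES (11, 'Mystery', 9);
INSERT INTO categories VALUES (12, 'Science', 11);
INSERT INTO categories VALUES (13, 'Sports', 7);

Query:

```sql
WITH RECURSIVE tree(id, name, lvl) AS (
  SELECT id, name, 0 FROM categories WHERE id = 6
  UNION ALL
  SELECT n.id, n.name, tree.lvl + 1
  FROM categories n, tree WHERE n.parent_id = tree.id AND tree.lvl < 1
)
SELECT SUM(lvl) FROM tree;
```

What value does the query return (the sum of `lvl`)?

1

Base: id=6 (Toys) at lvl 0.
Iteration 1: rows with parent_id in {6} -> Music (id 8, lvl 1).
Iteration 2: lvl < 1 fails for all current rows; recursion stops.
SUM(lvl) = 0 + 1 = 1.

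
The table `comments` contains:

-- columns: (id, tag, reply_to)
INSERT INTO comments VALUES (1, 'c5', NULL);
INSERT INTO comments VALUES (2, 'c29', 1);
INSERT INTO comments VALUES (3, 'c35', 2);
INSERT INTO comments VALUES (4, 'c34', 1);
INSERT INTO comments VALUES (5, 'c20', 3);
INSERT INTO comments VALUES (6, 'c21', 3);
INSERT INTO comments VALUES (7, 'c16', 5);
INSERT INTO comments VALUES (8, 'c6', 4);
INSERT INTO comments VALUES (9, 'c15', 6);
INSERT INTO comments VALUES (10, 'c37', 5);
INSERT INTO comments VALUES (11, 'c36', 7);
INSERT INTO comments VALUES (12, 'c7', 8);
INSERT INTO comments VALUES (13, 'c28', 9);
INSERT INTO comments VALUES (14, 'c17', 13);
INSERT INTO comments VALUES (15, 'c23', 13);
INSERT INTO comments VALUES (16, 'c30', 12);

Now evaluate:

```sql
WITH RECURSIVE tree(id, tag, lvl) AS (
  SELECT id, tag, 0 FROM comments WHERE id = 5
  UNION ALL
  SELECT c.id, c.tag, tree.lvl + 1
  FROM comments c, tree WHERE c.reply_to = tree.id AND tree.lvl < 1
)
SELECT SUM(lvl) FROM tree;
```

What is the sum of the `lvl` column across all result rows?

Base: id=5 (c20) at lvl 0.
Iteration 1: rows with reply_to in {5} -> c16 (id 7, lvl 1), c37 (id 10, lvl 1).
Iteration 2: lvl < 1 fails for all current rows; recursion stops.
SUM(lvl) = 0 + 1 + 1 = 2.

2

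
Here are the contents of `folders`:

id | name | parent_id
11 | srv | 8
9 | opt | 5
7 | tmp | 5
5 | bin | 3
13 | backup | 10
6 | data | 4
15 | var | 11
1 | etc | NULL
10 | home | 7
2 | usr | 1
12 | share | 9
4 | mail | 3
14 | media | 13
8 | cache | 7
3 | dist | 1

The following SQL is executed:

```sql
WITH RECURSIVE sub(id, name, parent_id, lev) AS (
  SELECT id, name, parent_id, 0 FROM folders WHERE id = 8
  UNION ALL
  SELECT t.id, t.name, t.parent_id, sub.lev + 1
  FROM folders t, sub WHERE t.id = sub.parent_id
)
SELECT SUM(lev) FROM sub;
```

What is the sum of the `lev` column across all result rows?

Base: id=8 (cache), parent_id=7, lev 0.
Iteration 1: join on id=7 -> tmp (id 7, parent_id=5, lev 1).
Iteration 2: join on id=5 -> bin (id 5, parent_id=3, lev 2).
Iteration 3: join on id=3 -> dist (id 3, parent_id=1, lev 3).
Iteration 4: join on id=1 -> etc (id 1, parent_id=NULL, lev 4).
Iteration 5: parent_id is NULL; no match; recursion stops.
SUM(lev) = 0 + 1 + 2 + 3 + 4 = 10.

10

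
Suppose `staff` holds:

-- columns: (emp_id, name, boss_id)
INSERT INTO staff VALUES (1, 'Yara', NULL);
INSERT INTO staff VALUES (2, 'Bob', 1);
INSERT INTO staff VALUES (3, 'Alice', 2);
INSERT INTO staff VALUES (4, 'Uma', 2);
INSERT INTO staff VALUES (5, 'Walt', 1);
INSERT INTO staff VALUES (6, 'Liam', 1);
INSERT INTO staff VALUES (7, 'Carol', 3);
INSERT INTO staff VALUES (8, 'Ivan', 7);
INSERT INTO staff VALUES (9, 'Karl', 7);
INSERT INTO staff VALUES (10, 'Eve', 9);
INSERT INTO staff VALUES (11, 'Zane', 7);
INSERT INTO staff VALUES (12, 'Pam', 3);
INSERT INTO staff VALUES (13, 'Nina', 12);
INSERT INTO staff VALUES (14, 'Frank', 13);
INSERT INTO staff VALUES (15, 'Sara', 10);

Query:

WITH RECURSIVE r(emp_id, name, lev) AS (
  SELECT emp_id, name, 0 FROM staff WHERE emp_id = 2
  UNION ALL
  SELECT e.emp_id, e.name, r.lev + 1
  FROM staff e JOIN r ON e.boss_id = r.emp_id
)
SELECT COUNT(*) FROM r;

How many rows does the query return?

12

Base: emp_id=2 (Bob) at lev 0.
Iteration 1: rows with boss_id in {2} -> Alice (id 3, lev 1), Uma (id 4, lev 1).
Iteration 2: rows with boss_id in {3,4} -> Carol (id 7, lev 2), Pam (id 12, lev 2).
Iteration 3: rows with boss_id in {7,12} -> Ivan (id 8, lev 3), Karl (id 9, lev 3), Zane (id 11, lev 3), Nina (id 13, lev 3).
Iteration 4: rows with boss_id in {8,9,11,13} -> Eve (id 10, lev 4), Frank (id 14, lev 4).
Iteration 5: rows with boss_id in {10,14} -> Sara (id 15, lev 5).
Iteration 6: no rows with boss_id in {15}; recursion stops.
Total rows emitted: 12.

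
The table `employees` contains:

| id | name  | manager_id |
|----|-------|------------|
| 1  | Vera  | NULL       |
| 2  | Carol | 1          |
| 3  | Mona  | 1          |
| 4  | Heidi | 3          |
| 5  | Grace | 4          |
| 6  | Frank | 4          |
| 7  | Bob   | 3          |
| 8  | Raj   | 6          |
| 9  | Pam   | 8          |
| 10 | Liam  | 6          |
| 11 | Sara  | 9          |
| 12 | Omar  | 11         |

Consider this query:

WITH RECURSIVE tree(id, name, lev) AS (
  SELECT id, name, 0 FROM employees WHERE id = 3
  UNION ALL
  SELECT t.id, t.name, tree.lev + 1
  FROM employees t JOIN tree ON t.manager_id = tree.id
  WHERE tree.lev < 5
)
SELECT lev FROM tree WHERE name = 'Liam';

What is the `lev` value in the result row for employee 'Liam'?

Base: id=3 (Mona) at lev 0.
Iteration 1: rows with manager_id in {3} -> Heidi (id 4, lev 1), Bob (id 7, lev 1).
Iteration 2: rows with manager_id in {4,7} -> Grace (id 5, lev 2), Frank (id 6, lev 2).
Iteration 3: rows with manager_id in {5,6} -> Raj (id 8, lev 3), Liam (id 10, lev 3).
Iteration 4: rows with manager_id in {8,10} -> Pam (id 9, lev 4).
Iteration 5: rows with manager_id in {9} -> Sara (id 11, lev 5).
Iteration 6: lev < 5 fails for all current rows; recursion stops.

3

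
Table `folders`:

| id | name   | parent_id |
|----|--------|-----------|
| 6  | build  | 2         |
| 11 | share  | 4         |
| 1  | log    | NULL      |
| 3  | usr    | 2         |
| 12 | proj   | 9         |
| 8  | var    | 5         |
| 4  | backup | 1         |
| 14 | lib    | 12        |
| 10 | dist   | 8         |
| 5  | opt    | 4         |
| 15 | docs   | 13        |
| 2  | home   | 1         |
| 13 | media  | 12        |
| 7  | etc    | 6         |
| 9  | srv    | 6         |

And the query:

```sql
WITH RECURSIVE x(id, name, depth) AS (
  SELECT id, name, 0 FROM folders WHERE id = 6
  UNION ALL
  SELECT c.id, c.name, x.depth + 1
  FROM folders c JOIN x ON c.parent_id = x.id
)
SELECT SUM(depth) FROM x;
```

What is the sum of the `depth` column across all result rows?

14

Base: id=6 (build) at depth 0.
Iteration 1: rows with parent_id in {6} -> etc (id 7, depth 1), srv (id 9, depth 1).
Iteration 2: rows with parent_id in {7,9} -> proj (id 12, depth 2).
Iteration 3: rows with parent_id in {12} -> media (id 13, depth 3), lib (id 14, depth 3).
Iteration 4: rows with parent_id in {13,14} -> docs (id 15, depth 4).
Iteration 5: no rows with parent_id in {15}; recursion stops.
SUM(depth) = 0 + 1 + 1 + 2 + 3 + 3 + 4 = 14.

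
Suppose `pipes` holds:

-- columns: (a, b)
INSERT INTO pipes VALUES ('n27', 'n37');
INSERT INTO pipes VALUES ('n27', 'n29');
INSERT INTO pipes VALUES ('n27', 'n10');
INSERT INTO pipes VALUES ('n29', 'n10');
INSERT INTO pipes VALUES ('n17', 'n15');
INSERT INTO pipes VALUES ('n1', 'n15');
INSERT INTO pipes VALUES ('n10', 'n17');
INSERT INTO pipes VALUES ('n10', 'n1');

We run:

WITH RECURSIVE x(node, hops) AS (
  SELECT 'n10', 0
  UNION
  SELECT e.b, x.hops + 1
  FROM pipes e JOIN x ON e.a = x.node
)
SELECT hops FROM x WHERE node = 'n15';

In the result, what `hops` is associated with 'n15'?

2

Base: (n10, hops=0).
Iteration 1: edges from {n10} -> (n1, hops=1), (n17, hops=1).
Iteration 2: edges from {n1,n17} -> (n15, hops=2). [UNION drops 1 duplicate row(s)]
Iteration 3: no outgoing edges from {n15}; recursion stops.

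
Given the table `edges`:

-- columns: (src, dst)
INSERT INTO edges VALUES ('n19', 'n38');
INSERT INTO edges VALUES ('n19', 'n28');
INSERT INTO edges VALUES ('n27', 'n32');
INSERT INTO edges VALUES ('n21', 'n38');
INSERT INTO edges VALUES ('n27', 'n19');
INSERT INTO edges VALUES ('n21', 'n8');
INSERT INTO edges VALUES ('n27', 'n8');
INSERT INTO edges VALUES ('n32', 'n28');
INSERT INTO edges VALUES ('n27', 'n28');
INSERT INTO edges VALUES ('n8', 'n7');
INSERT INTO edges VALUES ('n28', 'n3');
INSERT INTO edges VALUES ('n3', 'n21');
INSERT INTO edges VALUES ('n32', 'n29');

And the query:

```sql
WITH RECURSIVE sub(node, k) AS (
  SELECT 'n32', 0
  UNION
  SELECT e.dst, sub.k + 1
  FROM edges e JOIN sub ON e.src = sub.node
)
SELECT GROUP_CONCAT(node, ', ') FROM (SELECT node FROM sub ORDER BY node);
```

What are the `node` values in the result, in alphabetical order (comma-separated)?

n21, n28, n29, n3, n32, n38, n7, n8

Base: (n32, k=0).
Iteration 1: edges from {n32} -> (n28, k=1), (n29, k=1).
Iteration 2: edges from {n28,n29} -> (n3, k=2).
Iteration 3: edges from {n3} -> (n21, k=3).
Iteration 4: edges from {n21} -> (n38, k=4), (n8, k=4).
Iteration 5: edges from {n38,n8} -> (n7, k=5).
Iteration 6: no outgoing edges from {n7}; recursion stops.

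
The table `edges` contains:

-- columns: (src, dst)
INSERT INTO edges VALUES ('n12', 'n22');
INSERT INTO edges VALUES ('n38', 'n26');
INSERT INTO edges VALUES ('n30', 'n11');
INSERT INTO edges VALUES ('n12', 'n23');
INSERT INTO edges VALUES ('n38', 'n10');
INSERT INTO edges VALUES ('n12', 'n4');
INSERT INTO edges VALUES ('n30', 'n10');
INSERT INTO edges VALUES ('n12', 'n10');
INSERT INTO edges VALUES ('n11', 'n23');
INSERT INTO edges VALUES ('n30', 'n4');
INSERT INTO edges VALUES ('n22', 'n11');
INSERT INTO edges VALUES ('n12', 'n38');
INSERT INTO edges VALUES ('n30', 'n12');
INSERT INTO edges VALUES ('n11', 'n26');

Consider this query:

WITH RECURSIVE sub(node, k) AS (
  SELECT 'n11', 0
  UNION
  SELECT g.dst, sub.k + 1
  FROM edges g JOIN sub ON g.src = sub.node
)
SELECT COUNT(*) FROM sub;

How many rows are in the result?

Base: (n11, k=0).
Iteration 1: edges from {n11} -> (n23, k=1), (n26, k=1).
Iteration 2: no outgoing edges from {n23,n26}; recursion stops.
Total rows emitted: 3.

3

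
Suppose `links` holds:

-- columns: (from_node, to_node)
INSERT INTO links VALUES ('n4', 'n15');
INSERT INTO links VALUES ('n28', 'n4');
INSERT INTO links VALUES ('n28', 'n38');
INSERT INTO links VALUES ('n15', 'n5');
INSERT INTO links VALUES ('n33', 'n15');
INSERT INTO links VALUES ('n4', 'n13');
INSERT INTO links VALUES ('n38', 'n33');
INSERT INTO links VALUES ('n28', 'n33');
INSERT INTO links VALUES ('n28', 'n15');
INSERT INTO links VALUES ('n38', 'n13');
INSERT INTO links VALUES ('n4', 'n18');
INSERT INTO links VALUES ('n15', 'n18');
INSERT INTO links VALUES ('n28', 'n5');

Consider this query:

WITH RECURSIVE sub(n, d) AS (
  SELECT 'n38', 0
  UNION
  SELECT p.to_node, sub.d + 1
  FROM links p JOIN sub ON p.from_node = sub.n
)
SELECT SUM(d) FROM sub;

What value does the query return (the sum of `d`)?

10

Base: (n38, d=0).
Iteration 1: edges from {n38} -> (n13, d=1), (n33, d=1).
Iteration 2: edges from {n13,n33} -> (n15, d=2).
Iteration 3: edges from {n15} -> (n18, d=3), (n5, d=3).
Iteration 4: no outgoing edges from {n18,n5}; recursion stops.
SUM(d) = 0 + 1 + 1 + 2 + 3 + 3 = 10.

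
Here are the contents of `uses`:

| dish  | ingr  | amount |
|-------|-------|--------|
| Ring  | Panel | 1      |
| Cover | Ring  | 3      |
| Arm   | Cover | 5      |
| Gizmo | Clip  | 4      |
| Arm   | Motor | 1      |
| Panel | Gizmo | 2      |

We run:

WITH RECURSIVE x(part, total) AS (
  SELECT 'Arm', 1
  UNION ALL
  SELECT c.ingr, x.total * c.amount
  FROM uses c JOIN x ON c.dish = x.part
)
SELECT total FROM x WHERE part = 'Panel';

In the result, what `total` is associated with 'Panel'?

15

Base: (Arm, total=1).
Iteration 1: components of {Arm} -> Cover = 1*5 = 5, Motor = 1*1 = 1.
Iteration 2: components of {Cover,Motor} -> Ring = 5*3 = 15.
Iteration 3: components of {Ring} -> Panel = 15*1 = 15.
Iteration 4: components of {Panel} -> Gizmo = 15*2 = 30.
Iteration 5: components of {Gizmo} -> Clip = 30*4 = 120.
Iteration 6: no further components; recursion stops.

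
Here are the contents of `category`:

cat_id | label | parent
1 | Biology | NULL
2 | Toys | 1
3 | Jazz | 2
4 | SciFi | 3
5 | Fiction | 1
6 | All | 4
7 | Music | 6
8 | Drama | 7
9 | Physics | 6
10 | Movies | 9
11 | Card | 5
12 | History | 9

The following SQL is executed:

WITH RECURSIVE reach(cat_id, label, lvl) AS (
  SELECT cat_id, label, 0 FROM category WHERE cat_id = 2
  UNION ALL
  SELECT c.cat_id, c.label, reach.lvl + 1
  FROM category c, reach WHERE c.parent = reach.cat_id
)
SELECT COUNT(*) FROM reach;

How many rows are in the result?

Base: cat_id=2 (Toys) at lvl 0.
Iteration 1: rows with parent in {2} -> Jazz (id 3, lvl 1).
Iteration 2: rows with parent in {3} -> SciFi (id 4, lvl 2).
Iteration 3: rows with parent in {4} -> All (id 6, lvl 3).
Iteration 4: rows with parent in {6} -> Music (id 7, lvl 4), Physics (id 9, lvl 4).
Iteration 5: rows with parent in {7,9} -> Drama (id 8, lvl 5), Movies (id 10, lvl 5), History (id 12, lvl 5).
Iteration 6: no rows with parent in {8,10,12}; recursion stops.
Total rows emitted: 9.

9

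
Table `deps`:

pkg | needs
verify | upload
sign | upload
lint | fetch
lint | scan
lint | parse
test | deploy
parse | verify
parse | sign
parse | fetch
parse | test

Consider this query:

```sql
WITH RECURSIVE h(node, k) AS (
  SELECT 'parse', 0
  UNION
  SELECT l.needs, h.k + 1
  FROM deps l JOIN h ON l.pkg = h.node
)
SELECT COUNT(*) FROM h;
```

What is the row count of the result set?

7

Base: (parse, k=0).
Iteration 1: edges from {parse} -> (fetch, k=1), (sign, k=1), (test, k=1), (verify, k=1).
Iteration 2: edges from {fetch,sign,test,verify} -> (deploy, k=2), (upload, k=2). [UNION drops 1 duplicate row(s)]
Iteration 3: no outgoing edges from {deploy,upload}; recursion stops.
Total rows emitted: 7.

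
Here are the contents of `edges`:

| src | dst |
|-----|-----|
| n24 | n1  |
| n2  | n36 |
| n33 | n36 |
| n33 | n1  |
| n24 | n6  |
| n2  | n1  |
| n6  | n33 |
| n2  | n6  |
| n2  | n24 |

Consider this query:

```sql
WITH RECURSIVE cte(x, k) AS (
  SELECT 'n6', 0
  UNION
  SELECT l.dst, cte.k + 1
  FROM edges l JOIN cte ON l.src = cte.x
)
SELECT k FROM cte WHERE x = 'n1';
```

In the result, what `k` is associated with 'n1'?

2

Base: (n6, k=0).
Iteration 1: edges from {n6} -> (n33, k=1).
Iteration 2: edges from {n33} -> (n1, k=2), (n36, k=2).
Iteration 3: no outgoing edges from {n1,n36}; recursion stops.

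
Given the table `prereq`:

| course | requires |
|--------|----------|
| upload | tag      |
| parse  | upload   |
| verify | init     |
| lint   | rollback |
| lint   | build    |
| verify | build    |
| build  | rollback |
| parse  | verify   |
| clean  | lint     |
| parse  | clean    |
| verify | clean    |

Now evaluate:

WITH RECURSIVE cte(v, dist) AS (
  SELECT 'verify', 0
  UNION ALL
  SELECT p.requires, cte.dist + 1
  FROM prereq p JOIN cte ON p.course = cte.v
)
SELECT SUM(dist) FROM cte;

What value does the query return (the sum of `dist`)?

17

Base: (verify, dist=0).
Iteration 1: edges from {verify} -> (build, dist=1), (clean, dist=1), (init, dist=1).
Iteration 2: edges from {build,clean,init} -> (lint, dist=2), (rollback, dist=2).
Iteration 3: edges from {lint,rollback} -> (build, dist=3), (rollback, dist=3).
Iteration 4: edges from {build,rollback} -> (rollback, dist=4).
Iteration 5: no outgoing edges from {rollback}; recursion stops.
SUM(dist) = 0 + 1 + 1 + 1 + 2 + 2 + 3 + 3 + 4 = 17.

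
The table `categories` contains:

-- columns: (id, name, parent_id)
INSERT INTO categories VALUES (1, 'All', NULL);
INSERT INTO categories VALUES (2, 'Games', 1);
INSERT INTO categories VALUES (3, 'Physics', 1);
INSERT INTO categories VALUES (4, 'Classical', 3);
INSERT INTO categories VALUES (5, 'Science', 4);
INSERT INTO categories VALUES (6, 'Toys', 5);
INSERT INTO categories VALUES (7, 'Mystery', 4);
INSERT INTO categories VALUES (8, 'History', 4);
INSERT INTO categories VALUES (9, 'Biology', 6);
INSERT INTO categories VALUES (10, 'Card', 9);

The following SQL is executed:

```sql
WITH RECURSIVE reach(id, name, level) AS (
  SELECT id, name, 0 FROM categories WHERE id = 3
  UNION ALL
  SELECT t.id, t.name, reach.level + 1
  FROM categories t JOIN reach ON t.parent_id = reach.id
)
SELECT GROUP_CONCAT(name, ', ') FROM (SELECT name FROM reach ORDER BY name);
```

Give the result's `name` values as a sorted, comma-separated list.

Biology, Card, Classical, History, Mystery, Physics, Science, Toys

Base: id=3 (Physics) at level 0.
Iteration 1: rows with parent_id in {3} -> Classical (id 4, level 1).
Iteration 2: rows with parent_id in {4} -> Science (id 5, level 2), Mystery (id 7, level 2), History (id 8, level 2).
Iteration 3: rows with parent_id in {5,7,8} -> Toys (id 6, level 3).
Iteration 4: rows with parent_id in {6} -> Biology (id 9, level 4).
Iteration 5: rows with parent_id in {9} -> Card (id 10, level 5).
Iteration 6: no rows with parent_id in {10}; recursion stops.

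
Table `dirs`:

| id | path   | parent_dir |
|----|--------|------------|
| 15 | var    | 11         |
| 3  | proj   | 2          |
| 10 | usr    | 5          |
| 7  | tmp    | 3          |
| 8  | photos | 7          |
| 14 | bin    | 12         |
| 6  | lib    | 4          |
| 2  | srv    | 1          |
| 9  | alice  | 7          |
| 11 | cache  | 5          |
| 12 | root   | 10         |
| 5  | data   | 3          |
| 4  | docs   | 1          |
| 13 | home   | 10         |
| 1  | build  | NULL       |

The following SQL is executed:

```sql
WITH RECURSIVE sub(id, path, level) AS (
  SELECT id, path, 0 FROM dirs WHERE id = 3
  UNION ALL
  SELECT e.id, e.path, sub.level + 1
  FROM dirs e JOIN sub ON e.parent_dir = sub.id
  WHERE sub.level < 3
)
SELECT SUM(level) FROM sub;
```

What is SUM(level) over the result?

Base: id=3 (proj) at level 0.
Iteration 1: rows with parent_dir in {3} -> data (id 5, level 1), tmp (id 7, level 1).
Iteration 2: rows with parent_dir in {5,7} -> photos (id 8, level 2), alice (id 9, level 2), usr (id 10, level 2), cache (id 11, level 2).
Iteration 3: rows with parent_dir in {8,9,10,11} -> root (id 12, level 3), home (id 13, level 3), var (id 15, level 3).
Iteration 4: level < 3 fails for all current rows; recursion stops.
SUM(level) = 0 + 1 + 1 + 2 + 2 + 2 + 2 + 3 + 3 + 3 = 19.

19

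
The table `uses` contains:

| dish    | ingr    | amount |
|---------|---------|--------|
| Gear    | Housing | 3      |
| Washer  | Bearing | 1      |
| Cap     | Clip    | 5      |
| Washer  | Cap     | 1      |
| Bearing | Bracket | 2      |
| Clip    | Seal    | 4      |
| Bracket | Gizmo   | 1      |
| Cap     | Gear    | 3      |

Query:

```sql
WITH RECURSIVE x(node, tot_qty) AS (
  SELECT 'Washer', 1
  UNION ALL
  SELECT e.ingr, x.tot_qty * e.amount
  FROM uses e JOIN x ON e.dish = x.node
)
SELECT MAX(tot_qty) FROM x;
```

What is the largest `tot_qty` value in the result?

Base: (Washer, tot_qty=1).
Iteration 1: components of {Washer} -> Bearing = 1*1 = 1, Cap = 1*1 = 1.
Iteration 2: components of {Bearing,Cap} -> Bracket = 1*2 = 2, Clip = 1*5 = 5, Gear = 1*3 = 3.
Iteration 3: components of {Bracket,Clip,Gear} -> Gizmo = 2*1 = 2, Housing = 3*3 = 9, Seal = 5*4 = 20.
Iteration 4: no further components; recursion stops.
tot_qty values: 1, 1, 1, 5, 3, 2, 20, 9, 2; the maximum is 20.

20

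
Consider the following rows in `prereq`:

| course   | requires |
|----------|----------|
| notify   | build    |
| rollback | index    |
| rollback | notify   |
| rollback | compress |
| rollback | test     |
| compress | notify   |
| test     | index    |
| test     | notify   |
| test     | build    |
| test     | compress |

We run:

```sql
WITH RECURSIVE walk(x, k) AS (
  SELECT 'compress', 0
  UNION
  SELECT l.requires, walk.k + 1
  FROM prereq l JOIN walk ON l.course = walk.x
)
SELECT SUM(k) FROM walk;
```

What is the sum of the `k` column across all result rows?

3

Base: (compress, k=0).
Iteration 1: edges from {compress} -> (notify, k=1).
Iteration 2: edges from {notify} -> (build, k=2).
Iteration 3: no outgoing edges from {build}; recursion stops.
SUM(k) = 0 + 1 + 2 = 3.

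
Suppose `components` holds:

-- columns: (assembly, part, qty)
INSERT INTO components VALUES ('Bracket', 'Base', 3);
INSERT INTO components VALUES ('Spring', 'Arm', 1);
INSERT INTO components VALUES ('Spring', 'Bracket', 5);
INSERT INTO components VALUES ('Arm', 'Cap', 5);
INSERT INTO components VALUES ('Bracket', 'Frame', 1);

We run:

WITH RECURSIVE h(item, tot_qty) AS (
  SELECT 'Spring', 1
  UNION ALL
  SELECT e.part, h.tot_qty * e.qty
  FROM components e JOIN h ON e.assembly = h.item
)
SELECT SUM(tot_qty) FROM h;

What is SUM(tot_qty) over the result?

Base: (Spring, tot_qty=1).
Iteration 1: components of {Spring} -> Arm = 1*1 = 1, Bracket = 1*5 = 5.
Iteration 2: components of {Arm,Bracket} -> Base = 5*3 = 15, Cap = 1*5 = 5, Frame = 5*1 = 5.
Iteration 3: no further components; recursion stops.
SUM(tot_qty) = 1 + 1 + 5 + 5 + 5 + 15 = 32.

32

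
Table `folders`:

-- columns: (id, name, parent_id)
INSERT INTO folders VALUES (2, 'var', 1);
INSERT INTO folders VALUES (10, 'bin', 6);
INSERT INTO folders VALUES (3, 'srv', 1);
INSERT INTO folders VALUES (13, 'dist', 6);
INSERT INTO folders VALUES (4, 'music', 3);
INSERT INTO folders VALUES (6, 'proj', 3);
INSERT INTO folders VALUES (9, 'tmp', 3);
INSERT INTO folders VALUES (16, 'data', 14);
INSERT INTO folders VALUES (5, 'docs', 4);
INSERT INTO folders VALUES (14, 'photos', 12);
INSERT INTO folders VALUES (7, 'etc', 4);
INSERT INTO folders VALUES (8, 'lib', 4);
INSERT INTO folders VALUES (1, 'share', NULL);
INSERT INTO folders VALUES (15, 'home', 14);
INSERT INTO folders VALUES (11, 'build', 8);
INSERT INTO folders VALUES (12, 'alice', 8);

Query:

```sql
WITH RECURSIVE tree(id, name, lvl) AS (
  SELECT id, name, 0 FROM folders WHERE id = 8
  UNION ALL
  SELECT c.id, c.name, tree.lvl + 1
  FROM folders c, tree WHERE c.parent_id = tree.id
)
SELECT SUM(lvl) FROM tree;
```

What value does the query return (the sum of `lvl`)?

Base: id=8 (lib) at lvl 0.
Iteration 1: rows with parent_id in {8} -> build (id 11, lvl 1), alice (id 12, lvl 1).
Iteration 2: rows with parent_id in {11,12} -> photos (id 14, lvl 2).
Iteration 3: rows with parent_id in {14} -> home (id 15, lvl 3), data (id 16, lvl 3).
Iteration 4: no rows with parent_id in {15,16}; recursion stops.
SUM(lvl) = 0 + 1 + 1 + 2 + 3 + 3 = 10.

10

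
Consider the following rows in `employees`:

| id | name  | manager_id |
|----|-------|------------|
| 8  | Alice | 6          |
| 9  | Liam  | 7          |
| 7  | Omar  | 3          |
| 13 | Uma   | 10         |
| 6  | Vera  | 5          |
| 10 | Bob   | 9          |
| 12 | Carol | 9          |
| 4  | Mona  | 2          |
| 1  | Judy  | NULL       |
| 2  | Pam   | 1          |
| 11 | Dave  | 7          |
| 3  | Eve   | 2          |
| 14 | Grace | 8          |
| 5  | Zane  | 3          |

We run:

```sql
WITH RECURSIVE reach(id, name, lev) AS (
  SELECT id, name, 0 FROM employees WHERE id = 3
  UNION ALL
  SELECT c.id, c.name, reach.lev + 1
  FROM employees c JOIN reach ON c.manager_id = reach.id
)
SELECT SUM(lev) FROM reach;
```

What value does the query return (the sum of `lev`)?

25

Base: id=3 (Eve) at lev 0.
Iteration 1: rows with manager_id in {3} -> Zane (id 5, lev 1), Omar (id 7, lev 1).
Iteration 2: rows with manager_id in {5,7} -> Vera (id 6, lev 2), Liam (id 9, lev 2), Dave (id 11, lev 2).
Iteration 3: rows with manager_id in {6,9,11} -> Alice (id 8, lev 3), Bob (id 10, lev 3), Carol (id 12, lev 3).
Iteration 4: rows with manager_id in {8,10,12} -> Uma (id 13, lev 4), Grace (id 14, lev 4).
Iteration 5: no rows with manager_id in {13,14}; recursion stops.
SUM(lev) = 0 + 1 + 1 + 2 + 2 + 2 + 3 + 3 + 3 + 4 + 4 = 25.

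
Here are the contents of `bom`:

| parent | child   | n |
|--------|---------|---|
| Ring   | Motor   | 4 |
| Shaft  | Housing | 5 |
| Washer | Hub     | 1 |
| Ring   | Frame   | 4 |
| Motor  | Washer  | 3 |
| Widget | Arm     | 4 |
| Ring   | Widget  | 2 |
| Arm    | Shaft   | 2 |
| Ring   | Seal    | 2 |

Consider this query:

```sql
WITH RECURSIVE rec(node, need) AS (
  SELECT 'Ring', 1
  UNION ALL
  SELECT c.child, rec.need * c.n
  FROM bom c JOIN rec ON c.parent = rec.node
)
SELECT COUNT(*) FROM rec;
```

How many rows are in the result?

10

Base: (Ring, need=1).
Iteration 1: components of {Ring} -> Frame = 1*4 = 4, Motor = 1*4 = 4, Seal = 1*2 = 2, Widget = 1*2 = 2.
Iteration 2: components of {Frame,Motor,Seal,Widget} -> Arm = 2*4 = 8, Washer = 4*3 = 12.
Iteration 3: components of {Arm,Washer} -> Hub = 12*1 = 12, Shaft = 8*2 = 16.
Iteration 4: components of {Hub,Shaft} -> Housing = 16*5 = 80.
Iteration 5: no further components; recursion stops.
Total rows emitted: 10.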